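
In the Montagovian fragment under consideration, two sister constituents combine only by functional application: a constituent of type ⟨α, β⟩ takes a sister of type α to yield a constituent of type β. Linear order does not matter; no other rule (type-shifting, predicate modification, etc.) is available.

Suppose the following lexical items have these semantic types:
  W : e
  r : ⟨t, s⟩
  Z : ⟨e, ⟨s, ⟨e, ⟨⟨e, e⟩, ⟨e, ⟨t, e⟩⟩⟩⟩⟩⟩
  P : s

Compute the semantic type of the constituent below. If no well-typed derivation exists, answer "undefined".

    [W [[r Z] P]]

[r Z]: ⟨t, s⟩ with ⟨e, ⟨s, ⟨e, ⟨⟨e, e⟩, ⟨e, ⟨t, e⟩⟩⟩⟩⟩⟩ — neither is a function whose domain matches the other; composition fails here.

undefined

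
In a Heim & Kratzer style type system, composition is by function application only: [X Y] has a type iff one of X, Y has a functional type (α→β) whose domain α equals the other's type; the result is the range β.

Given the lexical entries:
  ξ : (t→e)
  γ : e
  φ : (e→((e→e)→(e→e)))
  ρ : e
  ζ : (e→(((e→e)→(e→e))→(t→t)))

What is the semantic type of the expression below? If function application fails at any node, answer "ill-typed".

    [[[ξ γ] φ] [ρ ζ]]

ill-typed

[ξ γ]: (t→e) and e cannot combine by function application — type clash.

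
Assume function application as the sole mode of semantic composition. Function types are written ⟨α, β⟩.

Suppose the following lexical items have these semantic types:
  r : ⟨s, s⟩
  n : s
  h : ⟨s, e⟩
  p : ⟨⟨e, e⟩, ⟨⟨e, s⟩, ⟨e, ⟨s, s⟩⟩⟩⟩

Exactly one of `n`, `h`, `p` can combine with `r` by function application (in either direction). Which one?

n — combines: r : ⟨s, s⟩ takes n : s as argument, giving s.
h : ⟨s, e⟩ — no; r wants s, and h wants s.
p : ⟨⟨e, e⟩, ⟨⟨e, s⟩, ⟨e, ⟨s, s⟩⟩⟩⟩ — no; r wants s, and p wants ⟨e, e⟩.

n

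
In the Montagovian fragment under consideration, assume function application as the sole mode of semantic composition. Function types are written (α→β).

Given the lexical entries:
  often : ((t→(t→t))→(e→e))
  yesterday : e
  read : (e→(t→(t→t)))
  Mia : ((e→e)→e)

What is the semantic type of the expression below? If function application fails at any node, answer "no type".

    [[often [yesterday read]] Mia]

[yesterday read]: functor read : (e→(t→(t→t))), argument yesterday : e; result (t→(t→t)).
[often [yesterday read]]: functor often : ((t→(t→t))→(e→e)), argument [yesterday read] : (t→(t→t)); result (e→e).
[[often [yesterday read]] Mia]: functor Mia : ((e→e)→e), argument [often [yesterday read]] : (e→e); result e.

e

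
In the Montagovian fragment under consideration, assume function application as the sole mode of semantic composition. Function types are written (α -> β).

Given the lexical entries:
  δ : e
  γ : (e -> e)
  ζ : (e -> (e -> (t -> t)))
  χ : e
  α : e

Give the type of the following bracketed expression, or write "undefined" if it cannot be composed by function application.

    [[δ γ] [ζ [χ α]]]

[δ γ]: γ is (e -> e), δ is e; result e.
[χ α]: e with e — neither is a function whose domain matches the other; composition fails here.

undefined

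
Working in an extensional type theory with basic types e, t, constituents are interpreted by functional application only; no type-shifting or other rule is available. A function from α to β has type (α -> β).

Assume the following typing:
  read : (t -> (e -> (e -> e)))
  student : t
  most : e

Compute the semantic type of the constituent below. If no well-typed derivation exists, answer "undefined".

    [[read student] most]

[read student]: read is (t -> (e -> (e -> e))), student is t; result (e -> (e -> e)).
[[read student] most]: [read student] is (e -> (e -> e)), most is e; result (e -> e).

(e -> e)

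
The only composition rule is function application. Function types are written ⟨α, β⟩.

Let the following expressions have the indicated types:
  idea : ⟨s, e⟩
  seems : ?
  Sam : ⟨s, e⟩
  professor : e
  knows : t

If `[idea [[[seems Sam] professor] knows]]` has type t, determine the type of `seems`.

[idea [[[seems Sam] professor] knows]] must have type t. The sister idea has type ⟨s, e⟩; that is not a function onto t, so [[[seems Sam] professor] knows] must be the functor, of type ⟨⟨s, e⟩, t⟩.
[[[seems Sam] professor] knows] must have type ⟨⟨s, e⟩, t⟩. The sister knows has type t; that is not a function onto ⟨⟨s, e⟩, t⟩, so [[seems Sam] professor] must be the functor, of type ⟨t, ⟨⟨s, e⟩, t⟩⟩.
[[seems Sam] professor] must have type ⟨t, ⟨⟨s, e⟩, t⟩⟩. The sister professor has type e; that is not a function onto ⟨t, ⟨⟨s, e⟩, t⟩⟩, so [seems Sam] must be the functor, of type ⟨e, ⟨t, ⟨⟨s, e⟩, t⟩⟩⟩.
[seems Sam] must have type ⟨e, ⟨t, ⟨⟨s, e⟩, t⟩⟩⟩. The sister Sam has type ⟨s, e⟩; that is not a function onto ⟨e, ⟨t, ⟨⟨s, e⟩, t⟩⟩⟩, so seems must be the functor, of type ⟨⟨s, e⟩, ⟨e, ⟨t, ⟨⟨s, e⟩, t⟩⟩⟩⟩.

⟨⟨s, e⟩, ⟨e, ⟨t, ⟨⟨s, e⟩, t⟩⟩⟩⟩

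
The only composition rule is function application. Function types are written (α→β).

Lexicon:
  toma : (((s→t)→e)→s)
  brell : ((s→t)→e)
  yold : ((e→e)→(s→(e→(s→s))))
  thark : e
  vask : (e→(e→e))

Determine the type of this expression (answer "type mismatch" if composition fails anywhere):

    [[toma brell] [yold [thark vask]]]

(e→(s→s))

[toma brell]: (((s→t)→e)→s) applied to ((s→t)→e) yields s.
[thark vask]: (e→(e→e)) applied to e yields (e→e).
[yold [thark vask]]: ((e→e)→(s→(e→(s→s)))) applied to (e→e) yields (s→(e→(s→s))).
[[toma brell] [yold [thark vask]]]: (s→(e→(s→s))) applied to s yields (e→(s→s)).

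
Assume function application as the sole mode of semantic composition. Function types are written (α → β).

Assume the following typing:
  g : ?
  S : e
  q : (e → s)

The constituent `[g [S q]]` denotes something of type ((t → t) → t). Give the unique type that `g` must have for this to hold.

(s → ((t → t) → t))

For [g [S q]] to have type ((t → t) → t) with [S q] of type s, g must be the function: g : (s → ((t → t) → t)).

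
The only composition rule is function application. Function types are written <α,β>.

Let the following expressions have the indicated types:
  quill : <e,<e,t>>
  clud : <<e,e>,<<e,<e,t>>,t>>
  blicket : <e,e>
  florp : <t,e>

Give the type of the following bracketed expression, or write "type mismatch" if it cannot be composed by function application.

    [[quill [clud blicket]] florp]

e

[clud blicket]: clud is <<e,e>,<<e,<e,t>>,t>>, blicket is <e,e>; result <<e,<e,t>>,t>.
[quill [clud blicket]]: [clud blicket] is <<e,<e,t>>,t>, quill is <e,<e,t>>; result t.
[[quill [clud blicket]] florp]: florp is <t,e>, [quill [clud blicket]] is t; result e.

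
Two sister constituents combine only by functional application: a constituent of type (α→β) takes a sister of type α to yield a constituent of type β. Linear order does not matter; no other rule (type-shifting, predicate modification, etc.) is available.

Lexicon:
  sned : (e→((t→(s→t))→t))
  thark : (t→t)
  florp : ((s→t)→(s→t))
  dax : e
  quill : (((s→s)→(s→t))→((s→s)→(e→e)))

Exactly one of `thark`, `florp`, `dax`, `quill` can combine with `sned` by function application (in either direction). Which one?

thark : (t→t) — sned needs e; thark needs t; neither fits.
florp : ((s→t)→(s→t)) — sned needs e; florp needs (s→t); neither fits.
dax — combines: sned : (e→((t→(s→t))→t)) takes dax : e as argument, giving ((t→(s→t))→t).
quill : (((s→s)→(s→t))→((s→s)→(e→e))) — sned needs e; quill needs ((s→s)→(s→t)); neither fits.

dax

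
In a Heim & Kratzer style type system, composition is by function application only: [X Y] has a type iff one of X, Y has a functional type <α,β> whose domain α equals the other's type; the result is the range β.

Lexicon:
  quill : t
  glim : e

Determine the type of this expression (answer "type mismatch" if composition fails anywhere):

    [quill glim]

type mismatch

[quill glim]: t with e — neither is a function whose domain matches the other; composition fails here.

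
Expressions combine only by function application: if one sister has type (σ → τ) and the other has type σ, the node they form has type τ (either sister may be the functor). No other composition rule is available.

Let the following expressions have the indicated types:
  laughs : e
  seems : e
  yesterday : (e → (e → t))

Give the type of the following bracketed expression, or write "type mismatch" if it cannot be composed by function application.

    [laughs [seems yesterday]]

t

[seems yesterday]: functor yesterday : (e → (e → t)), argument seems : e; result (e → t).
[laughs [seems yesterday]]: functor [seems yesterday] : (e → t), argument laughs : e; result t.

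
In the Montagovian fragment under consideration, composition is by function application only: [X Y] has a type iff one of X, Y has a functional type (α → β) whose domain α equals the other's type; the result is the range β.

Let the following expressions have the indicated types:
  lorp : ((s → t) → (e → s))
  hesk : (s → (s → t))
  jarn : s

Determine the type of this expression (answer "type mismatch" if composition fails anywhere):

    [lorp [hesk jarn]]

[hesk jarn]: functor hesk : (s → (s → t)), argument jarn : s; result (s → t).
[lorp [hesk jarn]]: functor lorp : ((s → t) → (e → s)), argument [hesk jarn] : (s → t); result (e → s).

(e → s)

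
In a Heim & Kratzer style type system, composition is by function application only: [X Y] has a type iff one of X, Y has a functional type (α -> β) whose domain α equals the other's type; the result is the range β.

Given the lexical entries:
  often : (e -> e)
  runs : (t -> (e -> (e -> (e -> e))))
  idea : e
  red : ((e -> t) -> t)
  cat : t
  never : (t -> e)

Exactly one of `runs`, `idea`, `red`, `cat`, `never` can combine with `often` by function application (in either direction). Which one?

idea

runs : (t -> (e -> (e -> (e -> e)))) — often needs e; runs needs t; neither fits.
idea — combines: often : (e -> e) takes idea : e as argument, giving e.
red : ((e -> t) -> t) — often needs e; red needs (e -> t); neither fits.
cat : t — often needs e; cat needs nothing (atomic); neither fits.
never : (t -> e) — often needs e; never needs t; neither fits.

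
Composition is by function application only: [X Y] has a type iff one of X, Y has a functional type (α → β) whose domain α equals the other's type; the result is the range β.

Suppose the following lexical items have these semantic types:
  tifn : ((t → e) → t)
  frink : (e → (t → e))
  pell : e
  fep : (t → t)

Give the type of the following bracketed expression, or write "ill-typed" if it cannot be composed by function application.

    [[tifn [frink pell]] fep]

[frink pell]: (e → (t → e)) applied to e yields (t → e).
[tifn [frink pell]]: ((t → e) → t) applied to (t → e) yields t.
[[tifn [frink pell]] fep]: (t → t) applied to t yields t.

t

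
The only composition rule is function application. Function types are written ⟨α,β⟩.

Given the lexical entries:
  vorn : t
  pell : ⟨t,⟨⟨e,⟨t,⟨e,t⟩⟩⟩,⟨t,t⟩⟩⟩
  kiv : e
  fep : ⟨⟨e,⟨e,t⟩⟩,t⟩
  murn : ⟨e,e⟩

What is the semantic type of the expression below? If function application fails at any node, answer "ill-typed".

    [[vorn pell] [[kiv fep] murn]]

[vorn pell]: ⟨t,⟨⟨e,⟨t,⟨e,t⟩⟩⟩,⟨t,t⟩⟩⟩ applied to t yields ⟨⟨e,⟨t,⟨e,t⟩⟩⟩,⟨t,t⟩⟩.
At [kiv fep]: neither e nor ⟨⟨e,⟨e,t⟩⟩,t⟩ can take the other as argument; the node is ill-typed.

ill-typed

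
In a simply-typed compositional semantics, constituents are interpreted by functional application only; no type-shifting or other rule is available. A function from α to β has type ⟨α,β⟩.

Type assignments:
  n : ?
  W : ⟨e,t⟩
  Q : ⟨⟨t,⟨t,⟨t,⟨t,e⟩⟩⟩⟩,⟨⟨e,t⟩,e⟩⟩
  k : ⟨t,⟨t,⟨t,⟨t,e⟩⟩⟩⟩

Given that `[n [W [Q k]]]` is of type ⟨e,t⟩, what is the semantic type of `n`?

⟨e,⟨e,t⟩⟩

For [n [W [Q k]]] to have type ⟨e,t⟩ with [W [Q k]] of type e, n must be the function: n : ⟨e,⟨e,t⟩⟩.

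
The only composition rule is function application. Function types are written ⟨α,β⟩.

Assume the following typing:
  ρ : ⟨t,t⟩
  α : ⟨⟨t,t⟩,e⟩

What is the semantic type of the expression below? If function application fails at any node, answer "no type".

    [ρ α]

[ρ α] — α of type ⟨⟨t,t⟩,e⟩ combines with ρ of type ⟨t,t⟩: type e.

e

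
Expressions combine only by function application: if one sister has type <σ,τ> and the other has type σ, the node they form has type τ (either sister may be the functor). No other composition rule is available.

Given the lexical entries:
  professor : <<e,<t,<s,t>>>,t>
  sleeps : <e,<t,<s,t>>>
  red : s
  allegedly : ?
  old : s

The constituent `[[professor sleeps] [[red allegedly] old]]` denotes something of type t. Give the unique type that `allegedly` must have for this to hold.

[[professor sleeps] [[red allegedly] old]] must have type t. The sister [professor sleeps] has type t; that is not a function onto t, so [[red allegedly] old] must be the functor, of type <t,t>.
[[red allegedly] old] must have type <t,t>. The sister old has type s; that is not a function onto <t,t>, so [red allegedly] must be the functor, of type <s,<t,t>>.
[red allegedly] must have type <s,<t,t>>. The sister red has type s; that is not a function onto <s,<t,t>>, so allegedly must be the functor, of type <s,<s,<t,t>>>.

<s,<s,<t,t>>>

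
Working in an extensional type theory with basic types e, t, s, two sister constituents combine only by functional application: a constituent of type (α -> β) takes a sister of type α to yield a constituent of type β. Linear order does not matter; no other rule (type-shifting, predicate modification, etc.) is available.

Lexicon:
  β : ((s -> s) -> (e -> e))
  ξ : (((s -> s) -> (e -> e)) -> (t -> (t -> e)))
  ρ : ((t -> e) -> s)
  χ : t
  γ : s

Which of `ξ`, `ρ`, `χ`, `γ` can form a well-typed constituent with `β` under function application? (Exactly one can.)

ξ — combines: ξ : (((s -> s) -> (e -> e)) -> (t -> (t -> e))) takes β : ((s -> s) -> (e -> e)) as argument, giving (t -> (t -> e)).
ρ : ((t -> e) -> s) — does not combine with β.
χ : t — does not combine with β.
γ : s — does not combine with β.

ξ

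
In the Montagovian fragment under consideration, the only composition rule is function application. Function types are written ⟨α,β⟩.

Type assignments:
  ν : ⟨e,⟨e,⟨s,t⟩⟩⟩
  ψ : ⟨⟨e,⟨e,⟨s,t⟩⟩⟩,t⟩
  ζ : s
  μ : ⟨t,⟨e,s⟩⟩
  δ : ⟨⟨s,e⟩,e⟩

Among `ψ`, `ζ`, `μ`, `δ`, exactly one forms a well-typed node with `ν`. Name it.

ψ

ψ — combines: ψ : ⟨⟨e,⟨e,⟨s,t⟩⟩⟩,t⟩ takes ν : ⟨e,⟨e,⟨s,t⟩⟩⟩ as argument, giving t.
ζ : s — no; ν wants e, and ζ wants nothing (atomic).
μ : ⟨t,⟨e,s⟩⟩ — no; ν wants e, and μ wants t.
δ : ⟨⟨s,e⟩,e⟩ — no; ν wants e, and δ wants ⟨s,e⟩.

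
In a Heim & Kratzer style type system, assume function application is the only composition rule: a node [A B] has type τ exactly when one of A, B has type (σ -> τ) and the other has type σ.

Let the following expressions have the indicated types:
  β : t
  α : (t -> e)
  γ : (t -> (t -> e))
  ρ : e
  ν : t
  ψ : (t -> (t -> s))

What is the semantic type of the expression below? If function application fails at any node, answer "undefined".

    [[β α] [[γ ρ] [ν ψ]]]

undefined

At [β α], α : (t -> e) takes β : t, giving e.
[γ ρ]: (t -> (t -> e)) and e cannot combine by function application — type clash.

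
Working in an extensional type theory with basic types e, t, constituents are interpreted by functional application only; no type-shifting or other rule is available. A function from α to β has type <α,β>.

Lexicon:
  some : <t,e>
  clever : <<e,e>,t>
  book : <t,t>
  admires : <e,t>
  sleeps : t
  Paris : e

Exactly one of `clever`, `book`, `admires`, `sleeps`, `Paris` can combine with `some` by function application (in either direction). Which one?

sleeps

clever : <<e,e>,t> — neither side's domain matches the other.
book : <t,t> — neither side's domain matches the other.
admires : <e,t> — neither side's domain matches the other.
sleeps — combines: some : <t,e> takes sleeps : t as argument, giving e.
Paris : e — neither side's domain matches the other.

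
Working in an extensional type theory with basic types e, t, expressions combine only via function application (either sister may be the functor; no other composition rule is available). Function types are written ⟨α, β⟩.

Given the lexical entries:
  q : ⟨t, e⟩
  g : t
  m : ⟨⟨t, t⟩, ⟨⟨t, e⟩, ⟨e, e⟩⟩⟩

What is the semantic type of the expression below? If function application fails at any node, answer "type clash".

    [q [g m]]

type clash

[g m]: t and ⟨⟨t, t⟩, ⟨⟨t, e⟩, ⟨e, e⟩⟩⟩ cannot combine by function application — type clash.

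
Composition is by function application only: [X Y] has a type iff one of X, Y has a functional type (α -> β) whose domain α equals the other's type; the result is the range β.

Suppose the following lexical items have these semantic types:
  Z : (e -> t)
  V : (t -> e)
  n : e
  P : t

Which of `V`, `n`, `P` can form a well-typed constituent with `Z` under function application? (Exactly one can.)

V : (t -> e) — no; Z wants e, and V wants t.
n — combines: Z : (e -> t) takes n : e as argument, giving t.
P : t — no; Z wants e, and P wants nothing (atomic).

n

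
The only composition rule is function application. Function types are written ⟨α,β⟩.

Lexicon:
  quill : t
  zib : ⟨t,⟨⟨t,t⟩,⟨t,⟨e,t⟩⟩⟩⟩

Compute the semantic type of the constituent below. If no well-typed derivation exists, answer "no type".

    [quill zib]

⟨⟨t,t⟩,⟨t,⟨e,t⟩⟩⟩

[quill zib]: functor zib : ⟨t,⟨⟨t,t⟩,⟨t,⟨e,t⟩⟩⟩⟩, argument quill : t; result ⟨⟨t,t⟩,⟨t,⟨e,t⟩⟩⟩.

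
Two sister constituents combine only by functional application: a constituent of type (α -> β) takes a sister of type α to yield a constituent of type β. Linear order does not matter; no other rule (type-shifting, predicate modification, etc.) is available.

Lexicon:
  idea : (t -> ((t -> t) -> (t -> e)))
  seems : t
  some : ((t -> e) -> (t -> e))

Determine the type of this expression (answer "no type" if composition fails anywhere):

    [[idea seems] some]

[idea seems] — idea of type (t -> ((t -> t) -> (t -> e))) combines with seems of type t: type ((t -> t) -> (t -> e)).
[[idea seems] some]: ((t -> t) -> (t -> e)) with ((t -> e) -> (t -> e)) — neither is a function whose domain matches the other; composition fails here.

no type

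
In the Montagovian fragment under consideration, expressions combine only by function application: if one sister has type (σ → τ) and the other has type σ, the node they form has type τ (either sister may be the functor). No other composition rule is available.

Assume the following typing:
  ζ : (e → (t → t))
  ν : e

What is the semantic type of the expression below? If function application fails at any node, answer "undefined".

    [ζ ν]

(t → t)

[ζ ν]: ζ is (e → (t → t)), ν is e; result (t → t).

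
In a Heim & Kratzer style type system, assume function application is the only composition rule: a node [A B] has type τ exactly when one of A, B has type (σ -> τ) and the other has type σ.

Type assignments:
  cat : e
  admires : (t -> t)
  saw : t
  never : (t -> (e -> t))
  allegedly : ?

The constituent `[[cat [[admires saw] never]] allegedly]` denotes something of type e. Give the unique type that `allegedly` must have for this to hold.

For [[cat [[admires saw] never]] allegedly] to have type e with [cat [[admires saw] never]] of type t, allegedly must be the function: allegedly : (t -> e).

(t -> e)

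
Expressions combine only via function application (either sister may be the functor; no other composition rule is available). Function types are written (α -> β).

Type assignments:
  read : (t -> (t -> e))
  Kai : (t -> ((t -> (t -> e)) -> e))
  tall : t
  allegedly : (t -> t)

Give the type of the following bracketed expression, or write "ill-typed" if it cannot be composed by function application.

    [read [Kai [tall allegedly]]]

e

[tall allegedly] — allegedly of type (t -> t) combines with tall of type t: type t.
[Kai [tall allegedly]] — Kai of type (t -> ((t -> (t -> e)) -> e)) combines with [tall allegedly] of type t: type ((t -> (t -> e)) -> e).
[read [Kai [tall allegedly]]] — [Kai [tall allegedly]] of type ((t -> (t -> e)) -> e) combines with read of type (t -> (t -> e)): type e.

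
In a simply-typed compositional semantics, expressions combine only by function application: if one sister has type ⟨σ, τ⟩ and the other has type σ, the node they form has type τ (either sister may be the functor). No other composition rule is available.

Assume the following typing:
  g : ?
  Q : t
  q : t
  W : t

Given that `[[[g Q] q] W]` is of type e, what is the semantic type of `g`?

For [[[g Q] q] W] to have type e with W of type t, [[g Q] q] must be the function: [[g Q] q] : ⟨t, e⟩.
For [[g Q] q] to have type ⟨t, e⟩ with q of type t, [g Q] must be the function: [g Q] : ⟨t, ⟨t, e⟩⟩.
For [g Q] to have type ⟨t, ⟨t, e⟩⟩ with Q of type t, g must be the function: g : ⟨t, ⟨t, ⟨t, e⟩⟩⟩.

⟨t, ⟨t, ⟨t, e⟩⟩⟩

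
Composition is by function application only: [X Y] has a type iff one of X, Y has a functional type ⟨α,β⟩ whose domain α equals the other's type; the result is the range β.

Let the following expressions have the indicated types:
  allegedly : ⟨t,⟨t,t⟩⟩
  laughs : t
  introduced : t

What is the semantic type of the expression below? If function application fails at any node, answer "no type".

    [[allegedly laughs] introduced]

At [allegedly laughs], allegedly : ⟨t,⟨t,t⟩⟩ takes laughs : t, giving ⟨t,t⟩.
At [[allegedly laughs] introduced], [allegedly laughs] : ⟨t,t⟩ takes introduced : t, giving t.

t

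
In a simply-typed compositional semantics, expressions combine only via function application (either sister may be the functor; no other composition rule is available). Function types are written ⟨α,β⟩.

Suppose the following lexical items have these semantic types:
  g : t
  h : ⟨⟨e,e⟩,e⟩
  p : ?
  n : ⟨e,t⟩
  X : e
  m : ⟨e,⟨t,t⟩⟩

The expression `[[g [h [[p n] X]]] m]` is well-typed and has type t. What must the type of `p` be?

⟨⟨e,t⟩,⟨e,⟨⟨⟨e,e⟩,e⟩,⟨t,⟨⟨e,⟨t,t⟩⟩,t⟩⟩⟩⟩⟩

[[g [h [[p n] X]]] m] must have type t. The sister m has type ⟨e,⟨t,t⟩⟩; that is not a function onto t, so [g [h [[p n] X]]] must be the functor, of type ⟨⟨e,⟨t,t⟩⟩,t⟩.
[g [h [[p n] X]]] must have type ⟨⟨e,⟨t,t⟩⟩,t⟩. The sister g has type t; that is not a function onto ⟨⟨e,⟨t,t⟩⟩,t⟩, so [h [[p n] X]] must be the functor, of type ⟨t,⟨⟨e,⟨t,t⟩⟩,t⟩⟩.
[h [[p n] X]] must have type ⟨t,⟨⟨e,⟨t,t⟩⟩,t⟩⟩. The sister h has type ⟨⟨e,e⟩,e⟩; that is not a function onto ⟨t,⟨⟨e,⟨t,t⟩⟩,t⟩⟩, so [[p n] X] must be the functor, of type ⟨⟨⟨e,e⟩,e⟩,⟨t,⟨⟨e,⟨t,t⟩⟩,t⟩⟩⟩.
[[p n] X] must have type ⟨⟨⟨e,e⟩,e⟩,⟨t,⟨⟨e,⟨t,t⟩⟩,t⟩⟩⟩. The sister X has type e; that is not a function onto ⟨⟨⟨e,e⟩,e⟩,⟨t,⟨⟨e,⟨t,t⟩⟩,t⟩⟩⟩, so [p n] must be the functor, of type ⟨e,⟨⟨⟨e,e⟩,e⟩,⟨t,⟨⟨e,⟨t,t⟩⟩,t⟩⟩⟩⟩.
[p n] must have type ⟨e,⟨⟨⟨e,e⟩,e⟩,⟨t,⟨⟨e,⟨t,t⟩⟩,t⟩⟩⟩⟩. The sister n has type ⟨e,t⟩; that is not a function onto ⟨e,⟨⟨⟨e,e⟩,e⟩,⟨t,⟨⟨e,⟨t,t⟩⟩,t⟩⟩⟩⟩, so p must be the functor, of type ⟨⟨e,t⟩,⟨e,⟨⟨⟨e,e⟩,e⟩,⟨t,⟨⟨e,⟨t,t⟩⟩,t⟩⟩⟩⟩⟩.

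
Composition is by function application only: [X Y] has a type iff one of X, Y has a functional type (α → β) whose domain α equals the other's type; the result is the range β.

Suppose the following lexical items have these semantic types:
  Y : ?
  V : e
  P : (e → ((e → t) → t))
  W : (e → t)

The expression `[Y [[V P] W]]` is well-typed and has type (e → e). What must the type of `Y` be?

For [Y [[V P] W]] to have type (e → e) with [[V P] W] of type t, Y must be the function: Y : (t → (e → e)).

(t → (e → e))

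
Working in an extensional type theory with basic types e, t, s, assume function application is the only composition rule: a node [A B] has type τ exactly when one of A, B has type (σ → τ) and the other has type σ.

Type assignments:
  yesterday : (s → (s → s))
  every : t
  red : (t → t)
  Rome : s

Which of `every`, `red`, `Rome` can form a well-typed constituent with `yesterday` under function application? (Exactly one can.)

every : t — no; yesterday wants s, and every wants nothing (atomic).
red : (t → t) — no; yesterday wants s, and red wants t.
Rome — combines: yesterday : (s → (s → s)) takes Rome : s as argument, giving (s → s).

Rome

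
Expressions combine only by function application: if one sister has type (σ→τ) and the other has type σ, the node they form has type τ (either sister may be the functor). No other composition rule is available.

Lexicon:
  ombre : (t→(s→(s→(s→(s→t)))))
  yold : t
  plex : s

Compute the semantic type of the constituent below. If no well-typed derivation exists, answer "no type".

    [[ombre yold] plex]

[ombre yold]: (t→(s→(s→(s→(s→t))))) applied to t yields (s→(s→(s→(s→t)))).
[[ombre yold] plex]: (s→(s→(s→(s→t)))) applied to s yields (s→(s→(s→t))).

(s→(s→(s→t)))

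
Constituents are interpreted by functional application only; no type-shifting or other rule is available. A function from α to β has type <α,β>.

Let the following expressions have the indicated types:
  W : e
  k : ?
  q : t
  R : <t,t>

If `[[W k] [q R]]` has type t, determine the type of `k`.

<e,<t,t>>

[[W k] [q R]] is required to be t. [q R] : t cannot yield t as functor, so [W k] : <t,t>.
[W k] is required to be <t,t>. W : e cannot yield <t,t> as functor, so k : <e,<t,t>>.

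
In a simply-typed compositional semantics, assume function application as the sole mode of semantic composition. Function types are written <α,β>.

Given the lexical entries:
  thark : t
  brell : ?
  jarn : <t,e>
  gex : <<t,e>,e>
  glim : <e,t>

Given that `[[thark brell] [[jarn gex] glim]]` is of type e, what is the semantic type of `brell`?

<t,<t,e>>

[[thark brell] [[jarn gex] glim]] is required to be e. [[jarn gex] glim] : t cannot yield e as functor, so [thark brell] : <t,e>.
[thark brell] is required to be <t,e>. thark : t cannot yield <t,e> as functor, so brell : <t,<t,e>>.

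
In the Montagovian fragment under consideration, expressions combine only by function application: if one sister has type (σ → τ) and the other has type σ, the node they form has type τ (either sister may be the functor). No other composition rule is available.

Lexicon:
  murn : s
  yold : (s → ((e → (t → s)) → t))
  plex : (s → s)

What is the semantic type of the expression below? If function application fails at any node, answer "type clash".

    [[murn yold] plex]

[murn yold] — yold of type (s → ((e → (t → s)) → t)) combines with murn of type s: type ((e → (t → s)) → t).
[[murn yold] plex]: ((e → (t → s)) → t) with (s → s) — neither is a function whose domain matches the other; composition fails here.

type clash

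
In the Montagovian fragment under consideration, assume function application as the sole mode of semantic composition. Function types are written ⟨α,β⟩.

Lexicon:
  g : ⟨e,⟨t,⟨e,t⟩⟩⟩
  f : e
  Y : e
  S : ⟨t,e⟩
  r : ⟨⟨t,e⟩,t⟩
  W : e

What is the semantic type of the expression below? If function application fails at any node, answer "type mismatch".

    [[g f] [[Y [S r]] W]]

At [g f], g : ⟨e,⟨t,⟨e,t⟩⟩⟩ takes f : e, giving ⟨t,⟨e,t⟩⟩.
At [S r], r : ⟨⟨t,e⟩,t⟩ takes S : ⟨t,e⟩, giving t.
[Y [S r]]: e with t — neither is a function whose domain matches the other; composition fails here.

type mismatch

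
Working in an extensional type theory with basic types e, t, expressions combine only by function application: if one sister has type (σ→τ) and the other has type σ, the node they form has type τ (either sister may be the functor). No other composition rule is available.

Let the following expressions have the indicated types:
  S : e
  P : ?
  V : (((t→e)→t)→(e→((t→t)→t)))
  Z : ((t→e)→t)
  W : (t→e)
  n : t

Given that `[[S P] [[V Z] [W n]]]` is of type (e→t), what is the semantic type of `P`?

(e→(((t→t)→t)→(e→t)))

At [[S P] [[V Z] [W n]]] (required: (e→t)): [[V Z] [W n]] is ((t→t)→t), which is not a function with range (e→t); hence [S P] is the functor — type (((t→t)→t)→(e→t)).
At [S P] (required: (((t→t)→t)→(e→t))): S is e, which is not a function with range (((t→t)→t)→(e→t)); hence P is the functor — type (e→(((t→t)→t)→(e→t))).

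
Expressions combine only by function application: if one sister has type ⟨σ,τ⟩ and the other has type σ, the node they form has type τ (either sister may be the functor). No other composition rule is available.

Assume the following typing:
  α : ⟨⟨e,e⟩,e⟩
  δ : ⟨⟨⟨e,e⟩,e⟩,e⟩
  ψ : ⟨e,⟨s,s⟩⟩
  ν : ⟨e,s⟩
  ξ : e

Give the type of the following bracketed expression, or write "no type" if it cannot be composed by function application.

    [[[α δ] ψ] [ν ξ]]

[α δ]: δ is ⟨⟨⟨e,e⟩,e⟩,e⟩, α is ⟨⟨e,e⟩,e⟩; result e.
[[α δ] ψ]: ψ is ⟨e,⟨s,s⟩⟩, [α δ] is e; result ⟨s,s⟩.
[ν ξ]: ν is ⟨e,s⟩, ξ is e; result s.
[[[α δ] ψ] [ν ξ]]: [[α δ] ψ] is ⟨s,s⟩, [ν ξ] is s; result s.

s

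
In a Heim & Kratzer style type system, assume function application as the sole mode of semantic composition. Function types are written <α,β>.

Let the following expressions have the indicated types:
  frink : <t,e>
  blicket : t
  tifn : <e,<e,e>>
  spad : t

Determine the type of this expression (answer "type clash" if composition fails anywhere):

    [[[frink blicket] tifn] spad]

type clash

[frink blicket]: <t,e> applied to t yields e.
[[frink blicket] tifn]: <e,<e,e>> applied to e yields <e,e>.
[[[frink blicket] tifn] spad]: <e,e> and t cannot combine by function application — type clash.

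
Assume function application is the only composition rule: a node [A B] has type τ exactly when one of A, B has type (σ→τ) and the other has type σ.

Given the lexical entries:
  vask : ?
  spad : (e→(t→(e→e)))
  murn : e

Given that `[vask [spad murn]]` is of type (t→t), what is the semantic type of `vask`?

For [vask [spad murn]] to have type (t→t) with [spad murn] of type (t→(e→e)), vask must be the function: vask : ((t→(e→e))→(t→t)).

((t→(e→e))→(t→t))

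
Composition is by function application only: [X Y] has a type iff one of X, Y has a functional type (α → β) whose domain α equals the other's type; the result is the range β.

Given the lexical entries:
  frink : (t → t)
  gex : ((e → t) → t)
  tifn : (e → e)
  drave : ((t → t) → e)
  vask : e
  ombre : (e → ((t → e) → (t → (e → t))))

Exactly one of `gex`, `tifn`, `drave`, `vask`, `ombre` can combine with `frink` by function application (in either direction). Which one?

drave

gex : ((e → t) → t) — neither side's domain matches the other.
tifn : (e → e) — neither side's domain matches the other.
drave — combines: drave : ((t → t) → e) takes frink : (t → t) as argument, giving e.
vask : e — neither side's domain matches the other.
ombre : (e → ((t → e) → (t → (e → t)))) — neither side's domain matches the other.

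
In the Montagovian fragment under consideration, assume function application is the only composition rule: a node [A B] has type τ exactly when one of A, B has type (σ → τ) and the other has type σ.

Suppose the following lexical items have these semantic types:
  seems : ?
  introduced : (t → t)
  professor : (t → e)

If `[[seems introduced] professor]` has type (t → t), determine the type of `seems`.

((t → t) → ((t → e) → (t → t)))

[[seems introduced] professor] is required to be (t → t). professor : (t → e) cannot yield (t → t) as functor, so [seems introduced] : ((t → e) → (t → t)).
[seems introduced] is required to be ((t → e) → (t → t)). introduced : (t → t) cannot yield ((t → e) → (t → t)) as functor, so seems : ((t → t) → ((t → e) → (t → t))).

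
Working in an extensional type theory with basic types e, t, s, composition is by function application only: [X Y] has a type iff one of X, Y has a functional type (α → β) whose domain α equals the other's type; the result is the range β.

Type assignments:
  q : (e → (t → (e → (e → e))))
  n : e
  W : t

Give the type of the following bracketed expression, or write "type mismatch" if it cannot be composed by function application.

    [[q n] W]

(e → (e → e))

[q n]: (e → (t → (e → (e → e)))) applied to e yields (t → (e → (e → e))).
[[q n] W]: (t → (e → (e → e))) applied to t yields (e → (e → e)).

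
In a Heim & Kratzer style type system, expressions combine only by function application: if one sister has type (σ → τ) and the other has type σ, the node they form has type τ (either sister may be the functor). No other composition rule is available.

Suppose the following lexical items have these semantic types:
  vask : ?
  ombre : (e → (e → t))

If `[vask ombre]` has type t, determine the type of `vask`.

((e → (e → t)) → t)

[vask ombre] is required to be t. ombre : (e → (e → t)) cannot yield t as functor, so vask : ((e → (e → t)) → t).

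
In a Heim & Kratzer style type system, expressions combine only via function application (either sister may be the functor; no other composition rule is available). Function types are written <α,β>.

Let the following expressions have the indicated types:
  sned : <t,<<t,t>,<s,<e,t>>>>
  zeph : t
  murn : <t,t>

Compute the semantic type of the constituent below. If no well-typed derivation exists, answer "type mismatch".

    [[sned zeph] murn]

<s,<e,t>>

At [sned zeph], sned : <t,<<t,t>,<s,<e,t>>>> takes zeph : t, giving <<t,t>,<s,<e,t>>>.
At [[sned zeph] murn], [sned zeph] : <<t,t>,<s,<e,t>>> takes murn : <t,t>, giving <s,<e,t>>.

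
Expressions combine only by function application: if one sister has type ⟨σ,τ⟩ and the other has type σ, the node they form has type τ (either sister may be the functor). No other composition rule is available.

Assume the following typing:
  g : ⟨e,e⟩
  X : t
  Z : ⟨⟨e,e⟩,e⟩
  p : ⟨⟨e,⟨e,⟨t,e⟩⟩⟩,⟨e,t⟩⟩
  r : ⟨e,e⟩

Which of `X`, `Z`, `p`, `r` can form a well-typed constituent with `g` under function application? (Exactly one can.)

X : t — does not combine with g.
Z — combines: Z : ⟨⟨e,e⟩,e⟩ takes g : ⟨e,e⟩ as argument, giving e.
p : ⟨⟨e,⟨e,⟨t,e⟩⟩⟩,⟨e,t⟩⟩ — does not combine with g.
r : ⟨e,e⟩ — does not combine with g.

Z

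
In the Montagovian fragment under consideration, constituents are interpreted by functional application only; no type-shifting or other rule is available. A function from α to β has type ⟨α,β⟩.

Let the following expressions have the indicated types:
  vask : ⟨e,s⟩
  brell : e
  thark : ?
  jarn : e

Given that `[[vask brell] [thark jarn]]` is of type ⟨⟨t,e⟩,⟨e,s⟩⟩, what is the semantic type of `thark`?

⟨e,⟨s,⟨⟨t,e⟩,⟨e,s⟩⟩⟩⟩

[[vask brell] [thark jarn]] is required to be ⟨⟨t,e⟩,⟨e,s⟩⟩. [vask brell] : s cannot yield ⟨⟨t,e⟩,⟨e,s⟩⟩ as functor, so [thark jarn] : ⟨s,⟨⟨t,e⟩,⟨e,s⟩⟩⟩.
[thark jarn] is required to be ⟨s,⟨⟨t,e⟩,⟨e,s⟩⟩⟩. jarn : e cannot yield ⟨s,⟨⟨t,e⟩,⟨e,s⟩⟩⟩ as functor, so thark : ⟨e,⟨s,⟨⟨t,e⟩,⟨e,s⟩⟩⟩⟩.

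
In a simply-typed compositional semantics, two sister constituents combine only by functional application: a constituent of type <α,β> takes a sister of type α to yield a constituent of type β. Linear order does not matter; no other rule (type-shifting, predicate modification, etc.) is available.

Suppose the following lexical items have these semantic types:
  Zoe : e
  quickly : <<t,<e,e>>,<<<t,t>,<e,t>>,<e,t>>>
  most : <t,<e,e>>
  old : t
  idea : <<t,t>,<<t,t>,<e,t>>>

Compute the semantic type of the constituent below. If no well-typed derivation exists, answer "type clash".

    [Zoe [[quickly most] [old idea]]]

type clash

[quickly most]: functor quickly : <<t,<e,e>>,<<<t,t>,<e,t>>,<e,t>>>, argument most : <t,<e,e>>; result <<<t,t>,<e,t>>,<e,t>>.
At [old idea]: neither t nor <<t,t>,<<t,t>,<e,t>>> can take the other as argument; the node is ill-typed.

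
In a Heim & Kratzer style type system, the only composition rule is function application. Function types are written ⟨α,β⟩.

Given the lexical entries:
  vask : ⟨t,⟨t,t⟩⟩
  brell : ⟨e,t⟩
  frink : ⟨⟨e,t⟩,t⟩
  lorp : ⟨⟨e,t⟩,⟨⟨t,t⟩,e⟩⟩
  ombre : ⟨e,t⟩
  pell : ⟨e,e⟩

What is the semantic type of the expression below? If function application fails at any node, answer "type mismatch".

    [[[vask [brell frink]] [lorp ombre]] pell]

e

[brell frink]: ⟨⟨e,t⟩,t⟩ applied to ⟨e,t⟩ yields t.
[vask [brell frink]]: ⟨t,⟨t,t⟩⟩ applied to t yields ⟨t,t⟩.
[lorp ombre]: ⟨⟨e,t⟩,⟨⟨t,t⟩,e⟩⟩ applied to ⟨e,t⟩ yields ⟨⟨t,t⟩,e⟩.
[[vask [brell frink]] [lorp ombre]]: ⟨⟨t,t⟩,e⟩ applied to ⟨t,t⟩ yields e.
[[[vask [brell frink]] [lorp ombre]] pell]: ⟨e,e⟩ applied to e yields e.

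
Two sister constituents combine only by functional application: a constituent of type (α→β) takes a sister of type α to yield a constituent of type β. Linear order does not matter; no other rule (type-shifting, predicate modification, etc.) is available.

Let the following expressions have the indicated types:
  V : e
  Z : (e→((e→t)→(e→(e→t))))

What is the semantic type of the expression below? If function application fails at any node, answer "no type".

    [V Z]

[V Z]: Z is (e→((e→t)→(e→(e→t)))), V is e; result ((e→t)→(e→(e→t))).

((e→t)→(e→(e→t)))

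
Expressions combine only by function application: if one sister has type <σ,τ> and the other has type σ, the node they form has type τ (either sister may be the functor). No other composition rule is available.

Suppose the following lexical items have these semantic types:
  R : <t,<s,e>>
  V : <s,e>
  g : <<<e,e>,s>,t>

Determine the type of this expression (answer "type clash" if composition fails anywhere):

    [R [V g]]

[V g]: <s,e> with <<<e,e>,s>,t> — neither is a function whose domain matches the other; composition fails here.

type clash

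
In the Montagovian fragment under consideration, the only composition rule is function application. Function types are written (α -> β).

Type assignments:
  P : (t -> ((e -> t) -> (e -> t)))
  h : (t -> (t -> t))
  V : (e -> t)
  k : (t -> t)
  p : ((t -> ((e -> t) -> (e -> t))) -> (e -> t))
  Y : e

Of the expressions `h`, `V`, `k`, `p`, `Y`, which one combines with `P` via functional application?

h : (t -> (t -> t)) — does not combine with P.
V : (e -> t) — does not combine with P.
k : (t -> t) — does not combine with P.
p — combines: p : ((t -> ((e -> t) -> (e -> t))) -> (e -> t)) takes P : (t -> ((e -> t) -> (e -> t))) as argument, giving (e -> t).
Y : e — does not combine with P.

p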